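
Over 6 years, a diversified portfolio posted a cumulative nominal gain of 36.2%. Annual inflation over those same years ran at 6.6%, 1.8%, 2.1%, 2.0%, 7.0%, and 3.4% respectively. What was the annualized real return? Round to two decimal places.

1.44%

Cumulative inflation factor: 1.066 × 1.018 × 1.021 × 1.020 × 1.070 × 1.034 ≈ 1.25036.
Nominal growth factor: 1.36200. Real growth factor = 1.36200 / 1.25036 ≈ 1.08929.
Annualized: 1.08929^(1/6) − 1 ≈ 0.01436.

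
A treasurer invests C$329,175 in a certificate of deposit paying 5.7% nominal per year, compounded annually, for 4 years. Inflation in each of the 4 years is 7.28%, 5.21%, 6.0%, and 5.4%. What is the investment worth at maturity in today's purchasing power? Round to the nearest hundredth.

C$325,840.10

Nominal value at maturity: C$329,175 × (1 + 5.7%)^4 ≈ C$410,891.16.
Price-level factor over 4 years: 1.0728 × 1.0521 × 1.060 × 1.054 ≈ 1.2610208333.
The maturity value deflated by that factor is the answer in today's purchasing power.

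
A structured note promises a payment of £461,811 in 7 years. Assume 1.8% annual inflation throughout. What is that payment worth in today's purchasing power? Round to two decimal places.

Price-level factor over 7 years: (1 + 1.8%)^7 ≈ 1.1330118341.
Purchasing power today: £461,811 divided by that factor.

£407,595.92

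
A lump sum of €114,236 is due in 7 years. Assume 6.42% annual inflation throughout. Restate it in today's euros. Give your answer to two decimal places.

€73,899.28

Price-level factor over 7 years: (1 + 6.42%)^7 ≈ 1.5458337399.
Purchasing power today: €114,236 divided by that factor.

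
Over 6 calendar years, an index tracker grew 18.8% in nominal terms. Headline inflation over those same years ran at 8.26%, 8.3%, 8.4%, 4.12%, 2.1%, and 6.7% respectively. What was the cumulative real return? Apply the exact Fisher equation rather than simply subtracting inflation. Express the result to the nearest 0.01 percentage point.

Cumulative inflation factor: 1.0826 × 1.083 × 1.084 × 1.0412 × 1.021 × 1.067 ≈ 1.44162.
Nominal growth factor: 1.18800. Real growth factor = 1.18800 / 1.44162 ≈ 0.82407.
Total real return ≈ -17.5926%.

-17.59%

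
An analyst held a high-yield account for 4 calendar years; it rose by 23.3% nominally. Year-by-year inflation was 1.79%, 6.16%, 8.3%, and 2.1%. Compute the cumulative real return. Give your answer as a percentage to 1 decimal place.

3.2%

Cumulative inflation factor: 1.0179 × 1.0616 × 1.083 × 1.021 ≈ 1.19487.
Nominal growth factor: 1.23300. Real growth factor = 1.23300 / 1.19487 ≈ 1.03191.
Total real return ≈ 3.1912%.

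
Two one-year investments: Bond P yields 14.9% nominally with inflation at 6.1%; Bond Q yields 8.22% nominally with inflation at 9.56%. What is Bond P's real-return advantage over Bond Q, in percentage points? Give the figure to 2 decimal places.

9.52

Bond P real return: 1.149/1.061 − 1 = 8.294%.
Bond Q real return: 1.0822/1.0956 − 1 = -1.223%.
Difference: 8.294 − (-1.223) = 9.517 pp.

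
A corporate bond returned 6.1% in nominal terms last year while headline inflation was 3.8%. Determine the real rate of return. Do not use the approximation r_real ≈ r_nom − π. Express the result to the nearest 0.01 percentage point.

Real return via the Fisher equation: (1 + 6.1%)/(1 + 3.8%) − 1 = 1.061/1.038 − 1 ≈ 0.02216.

2.22%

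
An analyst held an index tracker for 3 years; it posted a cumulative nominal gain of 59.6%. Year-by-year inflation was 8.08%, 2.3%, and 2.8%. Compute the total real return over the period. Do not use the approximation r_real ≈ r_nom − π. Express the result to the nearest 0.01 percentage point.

Cumulative inflation factor: 1.0808 × 1.023 × 1.028 ≈ 1.13662.
Nominal growth factor: 1.59600. Real growth factor = 1.59600 / 1.13662 ≈ 1.40417.
Total real return ≈ 40.4167%.

40.42%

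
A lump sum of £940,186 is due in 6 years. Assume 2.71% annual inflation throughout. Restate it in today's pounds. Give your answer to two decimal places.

Price-level factor over 6 years: (1 + 2.71%)^6 ≈ 1.1740223787.
Purchasing power today: £940,186 divided by that factor.

£800,824.60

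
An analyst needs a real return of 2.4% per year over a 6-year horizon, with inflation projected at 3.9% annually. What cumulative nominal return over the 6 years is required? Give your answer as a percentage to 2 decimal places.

Required annual nominal rate: (1+2.4%)(1+3.9%) − 1 = 6.3936%.
Cumulative over 6 years: (1 + 0.063936)^6 − 1 ≈ 0.45042.

45.04%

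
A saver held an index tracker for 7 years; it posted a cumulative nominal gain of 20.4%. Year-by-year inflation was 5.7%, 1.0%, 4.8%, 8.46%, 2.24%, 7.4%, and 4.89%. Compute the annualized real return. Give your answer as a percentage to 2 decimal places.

-2.11%

Cumulative inflation factor: 1.057 × 1.010 × 1.048 × 1.0846 × 1.0224 × 1.074 × 1.0489 ≈ 1.39761.
Nominal growth factor: 1.20400. Real growth factor = 1.20400 / 1.39761 ≈ 0.86147.
Annualized: 0.86147^(1/7) − 1 ≈ -0.02108.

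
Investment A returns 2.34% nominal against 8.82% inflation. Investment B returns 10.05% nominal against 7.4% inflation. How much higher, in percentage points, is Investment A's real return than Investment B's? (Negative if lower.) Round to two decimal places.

Investment A real return: 1.0234/1.0882 − 1 = -5.955%.
Investment B real return: 1.1005/1.074 − 1 = 2.467%.
Difference: -5.955 − 2.467 = -8.422 pp.

-8.42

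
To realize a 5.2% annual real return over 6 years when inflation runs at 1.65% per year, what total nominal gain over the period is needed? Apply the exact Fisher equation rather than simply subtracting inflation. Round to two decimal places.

49.53%

Required annual nominal rate: (1+5.2%)(1+1.65%) − 1 = 6.9358%.
Cumulative over 6 years: (1 + 0.069358)^6 − 1 ≈ 0.49534.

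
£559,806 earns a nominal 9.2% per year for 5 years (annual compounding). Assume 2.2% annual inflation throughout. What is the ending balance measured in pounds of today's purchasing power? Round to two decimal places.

£779,643.86

Nominal value at maturity: £559,806 × (1 + 9.2%)^5 ≈ £869,262.09.
Price-level factor over 5 years: (1 + 2.2%)^5 ≈ 1.1149476564.
The maturity value deflated by that factor is the answer in today's purchasing power.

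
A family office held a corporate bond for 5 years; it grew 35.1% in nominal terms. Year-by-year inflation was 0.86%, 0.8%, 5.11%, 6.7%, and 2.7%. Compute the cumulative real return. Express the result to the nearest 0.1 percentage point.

Cumulative inflation factor: 1.0086 × 1.008 × 1.0511 × 1.067 × 1.027 ≈ 1.17100.
Nominal growth factor: 1.35100. Real growth factor = 1.35100 / 1.17100 ≈ 1.15371.
Total real return ≈ 15.3711%.

15.4%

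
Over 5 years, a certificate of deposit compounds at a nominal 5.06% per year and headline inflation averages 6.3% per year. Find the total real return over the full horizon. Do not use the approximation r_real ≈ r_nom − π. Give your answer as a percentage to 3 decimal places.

The annual real rate is (1+5.06%)/(1+6.3%) − 1 = -1.1665%.
Compounded over 5 years: (1 + -0.011665)^5 − 1 ≈ -0.05698.

-5.698%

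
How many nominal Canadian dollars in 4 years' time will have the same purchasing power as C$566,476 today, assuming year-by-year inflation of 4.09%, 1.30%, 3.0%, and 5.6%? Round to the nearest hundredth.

Cumulative price-level factor: 1.0409 × 1.0130 × 1.030 × 1.056 ≈ 1.1468842715.
The nominal amount required is C$566,476 scaled up by that factor.

C$649,682.41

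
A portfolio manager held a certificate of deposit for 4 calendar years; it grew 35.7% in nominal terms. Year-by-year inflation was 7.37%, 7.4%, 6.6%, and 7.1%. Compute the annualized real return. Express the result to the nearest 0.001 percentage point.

Cumulative inflation factor: 1.0737 × 1.074 × 1.066 × 1.071 ≈ 1.31654.
Nominal growth factor: 1.35700. Real growth factor = 1.35700 / 1.31654 ≈ 1.03073.
Annualized: 1.03073^(1/4) − 1 ≈ 0.00760.

0.760%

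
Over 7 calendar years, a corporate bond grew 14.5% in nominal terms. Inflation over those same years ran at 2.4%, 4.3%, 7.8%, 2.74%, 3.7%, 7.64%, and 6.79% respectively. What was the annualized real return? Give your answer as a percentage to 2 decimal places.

-2.93%

Cumulative inflation factor: 1.024 × 1.043 × 1.078 × 1.0274 × 1.037 × 1.0764 × 1.0679 ≈ 1.41002.
Nominal growth factor: 1.14500. Real growth factor = 1.14500 / 1.41002 ≈ 0.81204.
Annualized: 0.81204^(1/7) − 1 ≈ -0.02930.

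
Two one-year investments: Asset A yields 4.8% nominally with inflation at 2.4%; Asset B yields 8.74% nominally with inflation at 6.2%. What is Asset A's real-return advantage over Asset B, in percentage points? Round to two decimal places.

Asset A real return: 1.048/1.024 − 1 = 2.344%.
Asset B real return: 1.0874/1.062 − 1 = 2.392%.
Difference: 2.344 − 2.392 = -0.048 pp.

-0.05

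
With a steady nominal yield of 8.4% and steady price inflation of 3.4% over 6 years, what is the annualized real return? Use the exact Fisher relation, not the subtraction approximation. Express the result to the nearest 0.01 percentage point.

4.84%

With constant rates the annual real return is the same each year: (1+8.4%)/(1+3.4%) − 1 = 0.04836.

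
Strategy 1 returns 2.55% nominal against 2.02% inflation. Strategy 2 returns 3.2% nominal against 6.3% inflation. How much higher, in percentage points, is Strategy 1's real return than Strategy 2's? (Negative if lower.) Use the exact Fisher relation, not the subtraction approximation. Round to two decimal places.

3.44

Strategy 1 real return: 1.0255/1.0202 − 1 = 0.520%.
Strategy 2 real return: 1.032/1.063 − 1 = -2.916%.
Difference: 0.520 − (-2.916) = 3.436 pp.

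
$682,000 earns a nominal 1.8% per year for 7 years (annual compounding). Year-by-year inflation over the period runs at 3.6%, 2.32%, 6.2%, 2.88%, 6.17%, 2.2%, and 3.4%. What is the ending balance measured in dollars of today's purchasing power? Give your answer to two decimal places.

$594,661.48

Nominal value at maturity: $682,000 × (1 + 1.8%)^7 ≈ $772,714.07.
Price-level factor over 7 years: 1.036 × 1.0232 × 1.062 × 1.0288 × 1.0617 × 1.022 × 1.034 ≈ 1.2994183969.
Dividing the nominal maturity value by the price-level factor gives the value in today's money.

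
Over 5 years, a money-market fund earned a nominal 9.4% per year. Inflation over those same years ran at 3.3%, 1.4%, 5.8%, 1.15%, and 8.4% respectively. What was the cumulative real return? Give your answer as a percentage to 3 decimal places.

Cumulative inflation factor: 1.033 × 1.014 × 1.058 × 1.0115 × 1.084 ≈ 1.21512.
Nominal growth factor: 1.56706. Real growth factor = 1.56706 / 1.21512 ≈ 1.28964.
Total real return ≈ 28.9637%.

28.964%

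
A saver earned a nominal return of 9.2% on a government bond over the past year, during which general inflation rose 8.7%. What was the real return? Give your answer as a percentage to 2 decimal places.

Real return via the Fisher equation: (1 + 9.2%)/(1 + 8.7%) − 1 = 1.092/1.087 − 1 ≈ 0.00460.

0.46%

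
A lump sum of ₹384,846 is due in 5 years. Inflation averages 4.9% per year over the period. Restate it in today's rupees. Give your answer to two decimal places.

₹302,976.91

Price-level factor over 5 years: (1 + 4.9%)^5 ≈ 1.2702155965.
Purchasing power today: ₹384,846 divided by that factor.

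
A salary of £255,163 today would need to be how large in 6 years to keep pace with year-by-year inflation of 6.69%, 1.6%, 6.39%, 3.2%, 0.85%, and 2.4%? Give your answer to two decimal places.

Cumulative price-level factor: 1.0669 × 1.016 × 1.0639 × 1.032 × 1.0085 × 1.024 ≈ 1.2290619916.
Multiplying £255,163 by the price-level factor gives the future nominal sum.

£313,611.14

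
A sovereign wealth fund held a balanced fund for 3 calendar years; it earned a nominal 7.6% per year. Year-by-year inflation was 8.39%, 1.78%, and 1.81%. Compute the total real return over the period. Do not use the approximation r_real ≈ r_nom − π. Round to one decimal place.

10.9%

Cumulative inflation factor: 1.0839 × 1.0178 × 1.0181 ≈ 1.12316.
Nominal growth factor: 1.24577. Real growth factor = 1.24577 / 1.12316 ≈ 1.10916.
Total real return ≈ 10.9161%.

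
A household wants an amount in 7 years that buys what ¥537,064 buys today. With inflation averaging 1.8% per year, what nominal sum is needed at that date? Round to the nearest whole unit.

Cumulative price-level factor: (1+1.8%)^7 ≈ 1.1330118341.
Multiplying ¥537,064 by the price-level factor gives the future nominal sum.

¥608,500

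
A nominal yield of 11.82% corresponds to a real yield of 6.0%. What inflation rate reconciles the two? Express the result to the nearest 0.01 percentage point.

5.49%

From (1+r_nom) = (1+r_real)(1+π), we get 1+π = (1 + 11.82%)/(1 + 6.0%) = 1.1182/1.060 ≈ 1.05491.
So π ≈ 5.4906%.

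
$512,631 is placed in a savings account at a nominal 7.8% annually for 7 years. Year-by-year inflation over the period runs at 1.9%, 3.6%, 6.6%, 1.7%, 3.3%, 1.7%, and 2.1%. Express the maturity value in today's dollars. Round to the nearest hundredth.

$706,442.92

Nominal value at maturity: $512,631 × (1 + 7.8%)^7 ≈ $867,233.79.
Price-level factor over 7 years: 1.019 × 1.036 × 1.066 × 1.017 × 1.033 × 1.017 × 1.021 ≈ 1.2276063142.
Dividing the nominal maturity value by the price-level factor gives the value in today's money.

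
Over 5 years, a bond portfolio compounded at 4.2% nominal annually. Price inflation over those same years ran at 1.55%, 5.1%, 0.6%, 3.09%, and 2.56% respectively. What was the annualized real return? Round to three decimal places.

1.590%

Cumulative inflation factor: 1.0155 × 1.051 × 1.006 × 1.0309 × 1.0256 ≈ 1.13521.
Nominal growth factor: 1.22840. Real growth factor = 1.22840 / 1.13521 ≈ 1.08209.
Annualized: 1.08209^(1/5) − 1 ≈ 0.01590.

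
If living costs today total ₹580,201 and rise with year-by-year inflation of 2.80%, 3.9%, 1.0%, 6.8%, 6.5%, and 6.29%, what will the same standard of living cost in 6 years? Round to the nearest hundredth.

Cumulative price-level factor: 1.0280 × 1.039 × 1.010 × 1.068 × 1.065 × 1.0629 ≈ 1.3041973202.
Multiplying ₹580,201 by the price-level factor gives the future nominal sum.

₹756,696.59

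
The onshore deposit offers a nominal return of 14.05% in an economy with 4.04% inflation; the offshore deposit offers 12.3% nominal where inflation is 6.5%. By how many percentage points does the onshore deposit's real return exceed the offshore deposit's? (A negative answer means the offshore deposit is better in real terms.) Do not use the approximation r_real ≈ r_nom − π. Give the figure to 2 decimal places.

The onshore deposit real return: 1.1405/1.0404 − 1 = 9.621%.
The offshore deposit real return: 1.123/1.065 − 1 = 5.446%.
Difference: 9.621 − 5.446 = 4.175 pp.

4.18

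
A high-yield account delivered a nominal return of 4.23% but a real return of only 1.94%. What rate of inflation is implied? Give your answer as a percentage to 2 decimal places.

From (1+r_nom) = (1+r_real)(1+π), we get 1+π = (1 + 4.23%)/(1 + 1.94%) = 1.0423/1.0194 ≈ 1.02246.
So π ≈ 2.2464%.

2.25%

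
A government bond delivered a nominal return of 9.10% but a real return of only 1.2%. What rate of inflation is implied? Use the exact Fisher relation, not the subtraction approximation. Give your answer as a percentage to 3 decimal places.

From (1+r_nom) = (1+r_real)(1+π), we get 1+π = (1 + 9.10%)/(1 + 1.2%) = 1.0910/1.012 ≈ 1.07806.
So π ≈ 7.8063%.

7.806%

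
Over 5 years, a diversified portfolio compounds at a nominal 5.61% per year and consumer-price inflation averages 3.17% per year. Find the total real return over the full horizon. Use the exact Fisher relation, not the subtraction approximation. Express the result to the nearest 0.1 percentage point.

12.4%

The annual real rate is (1+5.61%)/(1+3.17%) − 1 = 2.3650%.
Compounded over 5 years: (1 + 0.023650)^5 − 1 ≈ 0.12398.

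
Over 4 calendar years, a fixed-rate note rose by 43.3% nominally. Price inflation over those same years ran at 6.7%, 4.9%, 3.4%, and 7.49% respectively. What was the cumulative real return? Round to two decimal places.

Cumulative inflation factor: 1.067 × 1.049 × 1.034 × 1.0749 ≈ 1.24402.
Nominal growth factor: 1.43300. Real growth factor = 1.43300 / 1.24402 ≈ 1.15191.
Total real return ≈ 15.1908%.

15.19%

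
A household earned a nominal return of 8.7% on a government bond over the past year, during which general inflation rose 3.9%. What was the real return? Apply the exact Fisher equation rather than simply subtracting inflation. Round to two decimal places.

Real return via the Fisher equation: (1 + 8.7%)/(1 + 3.9%) − 1 = 1.087/1.039 − 1 ≈ 0.04620.

4.62%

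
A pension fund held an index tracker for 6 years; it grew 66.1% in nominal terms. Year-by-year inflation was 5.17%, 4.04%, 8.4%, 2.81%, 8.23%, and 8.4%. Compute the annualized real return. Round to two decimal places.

2.52%

Cumulative inflation factor: 1.0517 × 1.0404 × 1.084 × 1.0281 × 1.0823 × 1.084 ≈ 1.43065.
Nominal growth factor: 1.66100. Real growth factor = 1.66100 / 1.43065 ≈ 1.16101.
Annualized: 1.16101^(1/6) − 1 ≈ 0.02519.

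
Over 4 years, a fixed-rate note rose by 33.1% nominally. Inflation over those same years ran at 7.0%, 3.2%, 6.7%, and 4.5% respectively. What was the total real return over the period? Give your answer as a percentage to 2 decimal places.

Cumulative inflation factor: 1.070 × 1.032 × 1.067 × 1.045 ≈ 1.23124.
Nominal growth factor: 1.33100. Real growth factor = 1.33100 / 1.23124 ≈ 1.08102.
Total real return ≈ 8.1020%.

8.10%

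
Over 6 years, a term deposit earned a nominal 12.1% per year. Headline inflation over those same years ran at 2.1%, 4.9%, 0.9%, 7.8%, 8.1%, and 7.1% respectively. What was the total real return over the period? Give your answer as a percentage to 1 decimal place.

47.1%

Cumulative inflation factor: 1.021 × 1.049 × 1.009 × 1.078 × 1.081 × 1.071 ≈ 1.34873.
Nominal growth factor: 1.98442. Real growth factor = 1.98442 / 1.34873 ≈ 1.47132.
Total real return ≈ 47.1321%.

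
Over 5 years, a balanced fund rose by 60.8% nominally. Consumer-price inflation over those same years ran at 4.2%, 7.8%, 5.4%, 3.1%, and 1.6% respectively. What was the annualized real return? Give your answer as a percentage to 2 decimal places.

5.33%

Cumulative inflation factor: 1.042 × 1.078 × 1.054 × 1.031 × 1.016 ≈ 1.24016.
Nominal growth factor: 1.60800. Real growth factor = 1.60800 / 1.24016 ≈ 1.29660.
Annualized: 1.29660^(1/5) − 1 ≈ 0.05332.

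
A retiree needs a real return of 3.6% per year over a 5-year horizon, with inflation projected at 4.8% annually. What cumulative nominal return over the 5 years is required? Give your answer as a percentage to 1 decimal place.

50.9%

Required annual nominal rate: (1+3.6%)(1+4.8%) − 1 = 8.5728%.
Cumulative over 5 years: (1 + 0.085728)^5 − 1 ≈ 0.50871.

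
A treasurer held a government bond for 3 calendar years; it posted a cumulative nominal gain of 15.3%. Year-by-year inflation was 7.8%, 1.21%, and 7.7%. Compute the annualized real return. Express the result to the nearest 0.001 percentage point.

Cumulative inflation factor: 1.078 × 1.0121 × 1.077 ≈ 1.17505.
Nominal growth factor: 1.15300. Real growth factor = 1.15300 / 1.17505 ≈ 0.98123.
Annualized: 0.98123^(1/3) − 1 ≈ -0.00630.

-0.630%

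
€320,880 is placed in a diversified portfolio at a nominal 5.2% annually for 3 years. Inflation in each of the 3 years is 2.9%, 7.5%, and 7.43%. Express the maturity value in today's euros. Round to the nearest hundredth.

€314,369.54

Nominal value at maturity: €320,880 × (1 + 5.2%)^3 ≈ €373,585.38.
Price-level factor over 3 years: 1.029 × 1.075 × 1.0743 = 1.1883638025.
Dividing the nominal maturity value by the price-level factor gives the value in today's money.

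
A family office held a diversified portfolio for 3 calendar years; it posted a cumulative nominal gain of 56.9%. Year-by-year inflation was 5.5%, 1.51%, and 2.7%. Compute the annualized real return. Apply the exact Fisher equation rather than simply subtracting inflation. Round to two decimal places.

Cumulative inflation factor: 1.055 × 1.0151 × 1.027 ≈ 1.09985.
Nominal growth factor: 1.56900. Real growth factor = 1.56900 / 1.09985 ≈ 1.42656.
Annualized: 1.42656^(1/3) − 1 ≈ 0.12572.

12.57%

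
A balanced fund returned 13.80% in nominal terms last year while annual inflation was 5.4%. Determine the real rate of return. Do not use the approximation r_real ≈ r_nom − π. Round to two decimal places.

Real return via the Fisher equation: (1 + 13.80%)/(1 + 5.4%) − 1 = 1.1380/1.054 − 1 ≈ 0.07970.

7.97%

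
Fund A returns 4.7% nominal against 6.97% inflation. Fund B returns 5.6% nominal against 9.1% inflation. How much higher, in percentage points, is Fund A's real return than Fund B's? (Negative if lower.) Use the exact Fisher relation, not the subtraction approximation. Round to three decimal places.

1.086

Fund A real return: 1.047/1.0697 − 1 = -2.1221%.
Fund B real return: 1.056/1.091 − 1 = -3.2081%.
Difference: -2.1221 − (-3.2081) = 1.0860 pp.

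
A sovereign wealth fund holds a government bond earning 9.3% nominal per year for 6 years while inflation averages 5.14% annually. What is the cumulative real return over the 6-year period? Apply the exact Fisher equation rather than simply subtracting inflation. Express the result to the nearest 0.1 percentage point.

The annual real rate is (1+9.3%)/(1+5.14%) − 1 = 3.9566%.
Compounded over 6 years: (1 + 0.039566)^6 − 1 ≈ 0.26216.

26.2%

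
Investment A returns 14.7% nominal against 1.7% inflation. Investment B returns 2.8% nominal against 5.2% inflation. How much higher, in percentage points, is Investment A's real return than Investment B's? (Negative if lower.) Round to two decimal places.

Investment A real return: 1.147/1.017 − 1 = 12.783%.
Investment B real return: 1.028/1.052 − 1 = -2.281%.
Difference: 12.783 − (-2.281) = 15.064 pp.

15.06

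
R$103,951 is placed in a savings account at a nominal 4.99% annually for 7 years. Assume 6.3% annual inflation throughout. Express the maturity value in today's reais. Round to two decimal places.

Nominal value at maturity: R$103,951 × (1 + 4.99%)^7 ≈ R$146,172.01.
Price-level factor over 7 years: (1 + 6.3%)^7 ≈ 1.5336732814.
The maturity value deflated by that factor is the answer in today's purchasing power.

R$95,308.44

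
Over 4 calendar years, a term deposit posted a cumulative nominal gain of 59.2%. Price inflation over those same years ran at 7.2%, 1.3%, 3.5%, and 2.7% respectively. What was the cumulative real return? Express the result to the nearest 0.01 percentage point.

37.92%

Cumulative inflation factor: 1.072 × 1.013 × 1.035 × 1.027 ≈ 1.15429.
Nominal growth factor: 1.59200. Real growth factor = 1.59200 / 1.15429 ≈ 1.37920.
Total real return ≈ 37.9203%.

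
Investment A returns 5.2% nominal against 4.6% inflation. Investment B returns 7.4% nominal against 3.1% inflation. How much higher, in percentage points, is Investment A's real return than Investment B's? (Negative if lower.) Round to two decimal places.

-3.60

Investment A real return: 1.052/1.046 − 1 = 0.574%.
Investment B real return: 1.074/1.031 − 1 = 4.171%.
Difference: 0.574 − 4.171 = -3.597 pp.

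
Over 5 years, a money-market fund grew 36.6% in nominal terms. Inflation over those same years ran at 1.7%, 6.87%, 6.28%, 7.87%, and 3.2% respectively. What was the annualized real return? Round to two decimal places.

Cumulative inflation factor: 1.017 × 1.0687 × 1.0628 × 1.0787 × 1.032 ≈ 1.28590.
Nominal growth factor: 1.36600. Real growth factor = 1.36600 / 1.28590 ≈ 1.06229.
Annualized: 1.06229^(1/5) − 1 ≈ 0.01216.

1.22%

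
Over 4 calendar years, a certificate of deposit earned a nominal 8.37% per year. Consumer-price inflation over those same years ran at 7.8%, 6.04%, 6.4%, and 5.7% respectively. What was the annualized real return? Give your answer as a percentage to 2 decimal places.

1.77%

Cumulative inflation factor: 1.078 × 1.0604 × 1.064 × 1.057 ≈ 1.28560.
Nominal growth factor: 1.37923. Real growth factor = 1.37923 / 1.28560 ≈ 1.07283.
Annualized: 1.07283^(1/4) − 1 ≈ 0.01773.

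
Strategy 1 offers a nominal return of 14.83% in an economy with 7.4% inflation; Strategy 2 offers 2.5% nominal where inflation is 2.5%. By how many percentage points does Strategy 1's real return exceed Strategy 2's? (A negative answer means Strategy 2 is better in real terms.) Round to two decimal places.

Strategy 1 real return: 1.1483/1.074 − 1 = 6.918%.
Strategy 2 real return: 1.025/1.025 − 1 = 0.000%.
Difference: 6.918 − 0.000 = 6.918 pp.

6.92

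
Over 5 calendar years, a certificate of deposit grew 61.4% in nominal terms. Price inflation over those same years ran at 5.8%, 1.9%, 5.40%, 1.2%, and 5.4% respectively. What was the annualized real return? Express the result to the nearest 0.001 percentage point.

5.895%

Cumulative inflation factor: 1.058 × 1.019 × 1.0540 × 1.012 × 1.054 ≈ 1.21205.
Nominal growth factor: 1.61400. Real growth factor = 1.61400 / 1.21205 ≈ 1.33163.
Annualized: 1.33163^(1/5) − 1 ≈ 0.05895.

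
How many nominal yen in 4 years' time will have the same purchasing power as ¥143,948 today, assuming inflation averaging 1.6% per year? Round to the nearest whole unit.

Cumulative price-level factor: (1+1.6%)^4 ≈ 1.0655524495.
Multiplying ¥143,948 by the price-level factor gives the future nominal sum.

¥153,384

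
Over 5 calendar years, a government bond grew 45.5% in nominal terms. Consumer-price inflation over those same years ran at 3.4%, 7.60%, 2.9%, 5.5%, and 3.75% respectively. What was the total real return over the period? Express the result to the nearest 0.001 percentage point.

Cumulative inflation factor: 1.034 × 1.0760 × 1.029 × 1.055 × 1.0375 ≈ 1.25311.
Nominal growth factor: 1.45500. Real growth factor = 1.45500 / 1.25311 ≈ 1.16111.
Total real return ≈ 16.1112%.

16.111%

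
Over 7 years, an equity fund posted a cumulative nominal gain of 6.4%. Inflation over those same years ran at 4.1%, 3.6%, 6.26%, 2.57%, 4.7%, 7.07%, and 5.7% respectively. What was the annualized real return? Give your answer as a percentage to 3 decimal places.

Cumulative inflation factor: 1.041 × 1.036 × 1.0626 × 1.0257 × 1.047 × 1.0707 × 1.057 ≈ 1.39280.
Nominal growth factor: 1.06400. Real growth factor = 1.06400 / 1.39280 ≈ 0.76393.
Annualized: 0.76393^(1/7) − 1 ≈ -0.03774.

-3.774%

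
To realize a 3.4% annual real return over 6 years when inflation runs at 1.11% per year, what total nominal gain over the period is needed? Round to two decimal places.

30.58%

Required annual nominal rate: (1+3.4%)(1+1.11%) − 1 = 4.54774%.
Cumulative over 6 years: (1 + 0.0454774)^6 − 1 ≈ 0.30583.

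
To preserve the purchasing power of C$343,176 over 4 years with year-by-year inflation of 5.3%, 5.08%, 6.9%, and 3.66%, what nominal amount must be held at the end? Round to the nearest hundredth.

C$420,779.19

Cumulative price-level factor: 1.053 × 1.0508 × 1.069 × 1.0366 ≈ 1.2261323333.
Multiplying C$343,176 by the price-level factor gives the future nominal sum.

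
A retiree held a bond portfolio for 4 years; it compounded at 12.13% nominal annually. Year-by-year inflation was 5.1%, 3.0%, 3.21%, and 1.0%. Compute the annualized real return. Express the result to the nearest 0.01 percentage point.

Cumulative inflation factor: 1.051 × 1.030 × 1.0321 × 1.010 ≈ 1.12845.
Nominal growth factor: 1.58084. Real growth factor = 1.58084 / 1.12845 ≈ 1.40089.
Annualized: 1.40089^(1/4) − 1 ≈ 0.08793.

8.79%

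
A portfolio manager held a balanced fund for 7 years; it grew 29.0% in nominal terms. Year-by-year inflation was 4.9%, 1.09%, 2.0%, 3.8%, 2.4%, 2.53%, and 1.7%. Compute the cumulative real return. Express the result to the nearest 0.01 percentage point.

Cumulative inflation factor: 1.049 × 1.0109 × 1.020 × 1.038 × 1.024 × 1.0253 × 1.017 ≈ 1.19882.
Nominal growth factor: 1.29000. Real growth factor = 1.29000 / 1.19882 ≈ 1.07606.
Total real return ≈ 7.6060%.

7.61%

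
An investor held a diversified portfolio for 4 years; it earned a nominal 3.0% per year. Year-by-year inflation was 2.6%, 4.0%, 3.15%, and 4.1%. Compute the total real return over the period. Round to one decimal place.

Cumulative inflation factor: 1.026 × 1.040 × 1.0315 × 1.041 ≈ 1.14578.
Nominal growth factor: 1.12551. Real growth factor = 1.12551 / 1.14578 ≈ 0.98231.
Total real return ≈ -1.7691%.

-1.8%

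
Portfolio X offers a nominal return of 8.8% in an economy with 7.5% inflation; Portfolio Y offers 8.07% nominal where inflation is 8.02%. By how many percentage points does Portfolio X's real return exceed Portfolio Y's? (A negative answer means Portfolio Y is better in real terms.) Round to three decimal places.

Portfolio X real return: 1.088/1.075 − 1 = 1.2093%.
Portfolio Y real return: 1.0807/1.0802 − 1 = 0.0463%.
Difference: 1.2093 − 0.0463 = 1.1630 pp.

1.163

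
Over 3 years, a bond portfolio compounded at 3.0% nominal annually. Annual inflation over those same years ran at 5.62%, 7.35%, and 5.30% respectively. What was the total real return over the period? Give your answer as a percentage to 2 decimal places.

-8.48%

Cumulative inflation factor: 1.0562 × 1.0735 × 1.0530 ≈ 1.19392.
Nominal growth factor: 1.09273. Real growth factor = 1.09273 / 1.19392 ≈ 0.91524.
Total real return ≈ -8.4760%.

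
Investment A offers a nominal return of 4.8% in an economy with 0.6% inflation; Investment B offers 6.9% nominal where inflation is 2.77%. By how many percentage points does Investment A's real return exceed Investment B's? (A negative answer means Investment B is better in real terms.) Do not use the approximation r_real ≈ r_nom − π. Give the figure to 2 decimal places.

0.16

Investment A real return: 1.048/1.006 − 1 = 4.175%.
Investment B real return: 1.069/1.0277 − 1 = 4.019%.
Difference: 4.175 − 4.019 = 0.156 pp.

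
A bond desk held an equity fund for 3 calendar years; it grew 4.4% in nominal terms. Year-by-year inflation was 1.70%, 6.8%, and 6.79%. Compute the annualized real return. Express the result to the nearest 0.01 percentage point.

Cumulative inflation factor: 1.0170 × 1.068 × 1.0679 ≈ 1.15991.
Nominal growth factor: 1.04400. Real growth factor = 1.04400 / 1.15991 ≈ 0.90007.
Annualized: 0.90007^(1/3) − 1 ≈ -0.03448.

-3.45%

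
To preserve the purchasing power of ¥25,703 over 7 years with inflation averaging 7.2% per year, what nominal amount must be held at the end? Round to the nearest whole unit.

Cumulative price-level factor: (1+7.2%)^7 ≈ 1.6269098835.
The nominal amount required is ¥25,703 scaled up by that factor.

¥41,816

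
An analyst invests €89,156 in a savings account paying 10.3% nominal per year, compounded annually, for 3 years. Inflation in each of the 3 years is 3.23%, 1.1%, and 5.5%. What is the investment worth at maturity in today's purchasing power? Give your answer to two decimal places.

€108,659.47

Nominal value at maturity: €89,156 × (1 + 10.3%)^3 ≈ €119,640.20.
Price-level factor over 3 years: 1.0323 × 1.011 × 1.055 = 1.1010563415.
Dividing the nominal maturity value by the price-level factor gives the value in today's money.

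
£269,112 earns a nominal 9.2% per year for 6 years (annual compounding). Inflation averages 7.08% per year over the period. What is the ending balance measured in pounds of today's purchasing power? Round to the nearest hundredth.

£302,704.39

Nominal value at maturity: £269,112 × (1 + 9.2%)^6 ≈ £456,319.36.
Price-level factor over 6 years: (1 + 7.08%)^6 ≈ 1.5074751963.
The maturity value deflated by that factor is the answer in today's purchasing power.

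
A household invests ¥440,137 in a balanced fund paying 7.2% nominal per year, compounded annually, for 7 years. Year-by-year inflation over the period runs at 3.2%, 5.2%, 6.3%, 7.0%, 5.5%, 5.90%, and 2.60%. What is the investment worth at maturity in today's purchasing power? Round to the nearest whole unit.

¥505,875

Nominal value at maturity: ¥440,137 × (1 + 7.2%)^7 ≈ ¥716,063.
Price-level factor over 7 years: 1.032 × 1.052 × 1.063 × 1.070 × 1.055 × 1.0590 × 1.0260 ≈ 1.4154947399.
Dividing the nominal maturity value by the price-level factor gives the value in today's money.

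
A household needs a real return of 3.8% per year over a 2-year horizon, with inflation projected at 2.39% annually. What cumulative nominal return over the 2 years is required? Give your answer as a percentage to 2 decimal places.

Required annual nominal rate: (1+3.8%)(1+2.39%) − 1 = 6.28082%.
Cumulative over 2 years: (1 + 0.0628082)^2 − 1 ≈ 0.12956.

12.96%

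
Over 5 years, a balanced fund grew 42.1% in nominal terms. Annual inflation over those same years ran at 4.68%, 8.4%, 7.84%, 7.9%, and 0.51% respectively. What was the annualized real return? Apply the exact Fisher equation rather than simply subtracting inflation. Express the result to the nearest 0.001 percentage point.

Cumulative inflation factor: 1.0468 × 1.084 × 1.0784 × 1.079 × 1.0051 ≈ 1.32710.
Nominal growth factor: 1.42100. Real growth factor = 1.42100 / 1.32710 ≈ 1.07076.
Annualized: 1.07076^(1/5) − 1 ≈ 0.01377.

1.377%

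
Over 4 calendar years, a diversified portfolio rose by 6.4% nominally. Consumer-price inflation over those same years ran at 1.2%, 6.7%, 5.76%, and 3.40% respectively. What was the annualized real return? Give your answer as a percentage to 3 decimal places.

Cumulative inflation factor: 1.012 × 1.067 × 1.0576 × 1.0340 ≈ 1.18083.
Nominal growth factor: 1.06400. Real growth factor = 1.06400 / 1.18083 ≈ 0.90106.
Annualized: 0.90106^(1/4) − 1 ≈ -0.02571.

-2.571%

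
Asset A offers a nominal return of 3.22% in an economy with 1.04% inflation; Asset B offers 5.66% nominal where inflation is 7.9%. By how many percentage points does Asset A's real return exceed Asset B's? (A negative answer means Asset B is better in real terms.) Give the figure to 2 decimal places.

Asset A real return: 1.0322/1.0104 − 1 = 2.158%.
Asset B real return: 1.0566/1.079 − 1 = -2.076%.
Difference: 2.158 − (-2.076) = 4.234 pp.

4.23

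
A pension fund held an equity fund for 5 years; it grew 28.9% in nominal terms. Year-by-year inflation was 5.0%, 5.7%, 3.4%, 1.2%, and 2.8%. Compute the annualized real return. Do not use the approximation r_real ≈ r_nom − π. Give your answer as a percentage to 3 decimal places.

Cumulative inflation factor: 1.050 × 1.057 × 1.034 × 1.012 × 1.028 ≈ 1.19387.
Nominal growth factor: 1.28900. Real growth factor = 1.28900 / 1.19387 ≈ 1.07968.
Annualized: 1.07968^(1/5) − 1 ≈ 0.01545.

1.545%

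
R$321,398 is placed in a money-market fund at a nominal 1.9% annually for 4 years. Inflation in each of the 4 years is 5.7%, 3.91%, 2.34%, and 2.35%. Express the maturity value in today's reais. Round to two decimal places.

R$301,213.42

Nominal value at maturity: R$321,398 × (1 + 1.9%)^4 ≈ R$346,529.26.
Price-level factor over 4 years: 1.057 × 1.0391 × 1.0234 × 1.0235 ≈ 1.1504442870.
The maturity value deflated by that factor is the answer in today's purchasing power.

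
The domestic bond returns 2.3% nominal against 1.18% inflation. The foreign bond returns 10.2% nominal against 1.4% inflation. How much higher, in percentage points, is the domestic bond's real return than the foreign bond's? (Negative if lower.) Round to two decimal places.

The domestic bond real return: 1.023/1.0118 − 1 = 1.107%.
The foreign bond real return: 1.102/1.014 − 1 = 8.679%.
Difference: 1.107 − 8.679 = -7.572 pp.

-7.57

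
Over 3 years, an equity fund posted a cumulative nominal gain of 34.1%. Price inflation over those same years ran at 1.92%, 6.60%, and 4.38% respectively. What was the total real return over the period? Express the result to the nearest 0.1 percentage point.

Cumulative inflation factor: 1.0192 × 1.0660 × 1.0438 ≈ 1.13405.
Nominal growth factor: 1.34100. Real growth factor = 1.34100 / 1.13405 ≈ 1.18248.
Total real return ≈ 18.2483%.

18.2%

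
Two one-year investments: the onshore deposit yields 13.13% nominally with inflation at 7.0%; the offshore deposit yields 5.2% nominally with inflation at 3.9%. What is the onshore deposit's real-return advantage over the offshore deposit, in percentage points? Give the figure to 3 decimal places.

The onshore deposit real return: 1.1313/1.070 − 1 = 5.7290%.
The offshore deposit real return: 1.052/1.039 − 1 = 1.2512%.
Difference: 5.7290 − 1.2512 = 4.4778 pp.

4.478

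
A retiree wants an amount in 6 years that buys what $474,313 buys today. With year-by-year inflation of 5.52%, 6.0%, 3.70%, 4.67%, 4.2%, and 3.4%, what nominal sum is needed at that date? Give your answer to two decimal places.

$620,433.04

Cumulative price-level factor: 1.0552 × 1.060 × 1.0370 × 1.0467 × 1.042 × 1.034 ≈ 1.3080666888.
Multiplying $474,313 by the price-level factor gives the future nominal sum.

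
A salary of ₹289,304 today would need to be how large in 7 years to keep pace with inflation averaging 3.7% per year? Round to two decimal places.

Cumulative price-level factor: (1+3.7%)^7 ≈ 1.2895889249.
The nominal amount required is ₹289,304 scaled up by that factor.

₹373,083.23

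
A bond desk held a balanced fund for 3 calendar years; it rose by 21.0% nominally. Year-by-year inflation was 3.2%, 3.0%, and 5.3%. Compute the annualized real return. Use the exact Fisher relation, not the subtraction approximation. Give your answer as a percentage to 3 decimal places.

Cumulative inflation factor: 1.032 × 1.030 × 1.053 ≈ 1.11930.
Nominal growth factor: 1.21000. Real growth factor = 1.21000 / 1.11930 ≈ 1.08104.
Annualized: 1.08104^(1/3) − 1 ≈ 0.02631.

2.631%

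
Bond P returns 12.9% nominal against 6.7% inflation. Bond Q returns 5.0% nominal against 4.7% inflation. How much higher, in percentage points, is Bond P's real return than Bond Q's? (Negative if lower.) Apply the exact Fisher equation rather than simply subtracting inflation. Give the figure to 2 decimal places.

Bond P real return: 1.129/1.067 − 1 = 5.811%.
Bond Q real return: 1.050/1.047 − 1 = 0.287%.
Difference: 5.811 − 0.287 = 5.524 pp.

5.52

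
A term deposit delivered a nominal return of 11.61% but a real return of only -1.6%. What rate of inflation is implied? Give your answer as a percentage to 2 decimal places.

From (1+r_nom) = (1+r_real)(1+π), we get 1+π = (1 + 11.61%)/(1 − 1.6%) = 1.1161/0.984 ≈ 1.13425.
So π ≈ 13.4248%.

13.42%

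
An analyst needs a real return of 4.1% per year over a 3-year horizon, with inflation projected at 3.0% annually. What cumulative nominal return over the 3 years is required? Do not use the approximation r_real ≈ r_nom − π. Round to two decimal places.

Required annual nominal rate: (1+4.1%)(1+3.0%) − 1 = 7.223%.
Cumulative over 3 years: (1 + 0.07223)^3 − 1 ≈ 0.23272.

23.27%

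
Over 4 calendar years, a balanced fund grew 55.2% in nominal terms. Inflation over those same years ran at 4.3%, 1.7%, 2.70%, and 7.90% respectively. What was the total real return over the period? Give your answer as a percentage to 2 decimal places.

Cumulative inflation factor: 1.043 × 1.017 × 1.0270 × 1.0790 ≈ 1.17543.
Nominal growth factor: 1.55200. Real growth factor = 1.55200 / 1.17543 ≈ 1.32037.
Total real return ≈ 32.0367%.

32.04%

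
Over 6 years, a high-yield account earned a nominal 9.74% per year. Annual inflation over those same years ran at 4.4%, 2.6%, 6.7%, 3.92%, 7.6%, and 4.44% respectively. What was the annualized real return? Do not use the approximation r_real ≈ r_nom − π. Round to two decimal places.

4.58%

Cumulative inflation factor: 1.044 × 1.026 × 1.067 × 1.0392 × 1.076 × 1.0444 ≈ 1.33472.
Nominal growth factor: 1.74659. Real growth factor = 1.74659 / 1.33472 ≈ 1.30858.
Annualized: 1.30858^(1/6) − 1 ≈ 0.04584.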